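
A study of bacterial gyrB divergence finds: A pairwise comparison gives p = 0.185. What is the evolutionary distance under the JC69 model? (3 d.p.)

0.212

d = −(3/4) ln(1 − 4p/3) = −0.75 ln(1 − 0.246667) = −0.75 ln(0.753333)
  = −0.75 × (-0.283248) = 0.212436 substitutions/site.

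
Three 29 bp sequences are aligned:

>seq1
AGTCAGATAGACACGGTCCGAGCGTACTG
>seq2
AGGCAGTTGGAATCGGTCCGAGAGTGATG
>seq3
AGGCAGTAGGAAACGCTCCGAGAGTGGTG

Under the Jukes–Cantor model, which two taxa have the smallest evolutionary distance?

seq2 and seq3

seq1–seq2: 8/29 differ, p = 0.276, d = 0.344.
seq1–seq3: 9/29 differ, p = 0.310, d = 0.401.
seq2–seq3: 4/29 differ, p = 0.138, d = 0.152.
The smallest distance is between seq2 and seq3.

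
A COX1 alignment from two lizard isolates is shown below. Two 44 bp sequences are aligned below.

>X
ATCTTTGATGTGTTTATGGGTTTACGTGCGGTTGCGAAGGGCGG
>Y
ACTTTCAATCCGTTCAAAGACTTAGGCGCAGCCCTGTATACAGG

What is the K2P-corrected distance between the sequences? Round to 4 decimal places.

Of 44 sites, 15 differences are transitions and 8 are transversions, so P = 15/44 ≈ 0.340909 and Q = 8/44 ≈ 0.181818.
Under the Kimura two-parameter model, d = −½ ln(1 − 2P − Q) − ¼ ln(1 − 2Q).
1 − 2P − Q = 0.136364, giving −½ ln(0.136364) = 0.996214.
1 − 2Q = 0.636364, giving −¼ ln(0.636364) = 0.112996.
d = 0.996214 + 0.112996 = 1.109210.

1.1092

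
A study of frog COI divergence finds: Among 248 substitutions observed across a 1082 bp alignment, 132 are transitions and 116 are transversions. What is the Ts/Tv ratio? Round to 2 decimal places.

R = 132/116 = 1.137931… ≈ 1.14 (to 2 d.p.).

1.14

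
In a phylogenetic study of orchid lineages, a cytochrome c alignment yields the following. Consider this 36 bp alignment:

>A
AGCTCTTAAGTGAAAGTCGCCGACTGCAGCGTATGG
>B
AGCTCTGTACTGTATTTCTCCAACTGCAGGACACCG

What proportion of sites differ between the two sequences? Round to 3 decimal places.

The sequences differ at 13 of 36 positions.
p = 13/36 = 0.361111… ≈ 0.361 (to 3 d.p.).

0.361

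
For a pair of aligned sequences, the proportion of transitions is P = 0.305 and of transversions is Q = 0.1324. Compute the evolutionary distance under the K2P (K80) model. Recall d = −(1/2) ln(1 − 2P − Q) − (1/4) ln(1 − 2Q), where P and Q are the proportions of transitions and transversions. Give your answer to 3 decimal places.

Under the Kimura two-parameter model, d = −½ ln(1 − 2P − Q) − ¼ ln(1 − 2Q).
1 − 2P − Q = 0.2576, giving −½ ln(0.2576) = 0.678174.
1 − 2Q = 0.7352, giving −¼ ln(0.7352) = 0.076903.
d = 0.678174 + 0.076903 = 0.755077.

0.755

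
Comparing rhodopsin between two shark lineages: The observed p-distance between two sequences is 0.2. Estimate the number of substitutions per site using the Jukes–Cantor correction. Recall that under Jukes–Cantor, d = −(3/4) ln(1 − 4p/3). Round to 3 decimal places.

0.233

d = −(3/4) ln(1 − 4p/3) = −0.75 ln(1 − 0.266667) = −0.75 ln(0.733333)
  = −0.75 × (-0.310155) = 0.232616 substitutions/site.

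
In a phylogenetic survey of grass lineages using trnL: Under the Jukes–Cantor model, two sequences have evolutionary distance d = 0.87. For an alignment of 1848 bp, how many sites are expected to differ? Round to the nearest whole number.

952

Invert JC69: p = (3/4)(1 − e^(−4d/3)) = 0.75 × (1 − e^(-1.16)) = 0.75 × (1 − 0.313486) = 0.514886.
Expected differing sites = pL ≈ 0.514886 × 1848 = 951.509328 ≈ 952.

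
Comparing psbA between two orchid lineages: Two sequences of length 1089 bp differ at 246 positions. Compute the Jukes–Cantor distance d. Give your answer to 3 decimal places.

p = 246/1089 ≈ 0.225895.
d = −(3/4) ln(1 − 4p/3) = −0.75 ln(1 − 0.301193) = −0.75 ln(0.698807)
  = −0.75 × (-0.358381) = 0.268786 substitutions/site.

0.269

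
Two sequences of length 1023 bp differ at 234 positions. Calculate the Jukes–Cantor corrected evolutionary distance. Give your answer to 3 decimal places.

p = 234/1023 ≈ 0.228739.
d = −(3/4) ln(1 − 4p/3) = −0.75 ln(1 − 0.304985) = −0.75 ln(0.695015)
  = −0.75 × (-0.363822) = 0.272867 substitutions/site.

0.273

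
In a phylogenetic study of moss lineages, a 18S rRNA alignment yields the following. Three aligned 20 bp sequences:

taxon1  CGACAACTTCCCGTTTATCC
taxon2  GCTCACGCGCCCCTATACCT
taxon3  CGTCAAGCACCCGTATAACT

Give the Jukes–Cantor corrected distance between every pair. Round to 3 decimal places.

d(taxon1,taxon2) = 0.991, d(taxon1,taxon3) = 0.471, d(taxon2,taxon3) = 0.383

taxon1–taxon2: 11/20 sites differ → p = 0.55, d = −0.75 ln(1 − 0.733333) = 0.991316 ≈ 0.991.
taxon1–taxon3: 7/20 sites differ → p = 0.35, d = −0.75 ln(1 − 0.466667) = 0.471457 ≈ 0.471.
taxon2–taxon3: 6/20 sites differ → p = 0.3, d = −0.75 ln(1 − 0.4) = 0.383119 ≈ 0.383.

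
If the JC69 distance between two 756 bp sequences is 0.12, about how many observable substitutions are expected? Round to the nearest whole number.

Invert JC69: p = (3/4)(1 − e^(−4d/3)) = 0.75 × (1 − e^(-0.16)) = 0.75 × (1 − 0.852144) = 0.110892.
Expected differing sites = pL ≈ 0.110892 × 756 = 83.834352 ≈ 84.

84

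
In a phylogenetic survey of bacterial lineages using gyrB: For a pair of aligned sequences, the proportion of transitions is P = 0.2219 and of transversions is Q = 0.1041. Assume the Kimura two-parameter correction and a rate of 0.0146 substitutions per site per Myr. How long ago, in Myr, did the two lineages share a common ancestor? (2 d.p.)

15.59

Under the Kimura two-parameter model, d = −½ ln(1 − 2P − Q) − ¼ ln(1 − 2Q).
1 − 2P − Q = 0.4521, giving −½ ln(0.4521) = 0.396926.
1 − 2Q = 0.7918, giving −¼ ln(0.7918) = 0.058362.
d = 0.396926 + 0.058362 = 0.455288.
Under a molecular clock d = 2μt, so t = d/(2μ) = 0.455288 / (2 × 0.0146) = 15.59 Myr.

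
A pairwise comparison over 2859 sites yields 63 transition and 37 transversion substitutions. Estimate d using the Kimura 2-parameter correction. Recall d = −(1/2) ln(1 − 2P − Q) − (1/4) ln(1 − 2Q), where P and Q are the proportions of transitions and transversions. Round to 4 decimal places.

P = 63/2859 ≈ 0.022036 and Q = 37/2859 ≈ 0.012942.
Under the Kimura two-parameter model, d = −½ ln(1 − 2P − Q) − ¼ ln(1 − 2Q).
1 − 2P − Q = 0.942986, giving −½ ln(0.942986) = 0.029352.
1 − 2Q = 0.974116, giving −¼ ln(0.974116) = 0.006556.
d = 0.029352 + 0.006556 = 0.035908.

0.0359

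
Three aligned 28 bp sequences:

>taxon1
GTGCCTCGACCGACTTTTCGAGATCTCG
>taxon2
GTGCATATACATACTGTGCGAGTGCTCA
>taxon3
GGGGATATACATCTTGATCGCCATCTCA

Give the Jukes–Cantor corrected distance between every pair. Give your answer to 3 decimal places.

taxon1–taxon2: 10/28 sites differ → p ≈ 0.357143, d = −0.75 ln(1 − 0.476191) = 0.484971 ≈ 0.485.
taxon1–taxon3: 14/28 sites differ → p = 0.5, d = −0.75 ln(1 − 0.666667) = 0.823960 ≈ 0.824.
taxon2–taxon3: 10/28 sites differ → p ≈ 0.357143, d = −0.75 ln(1 − 0.476191) = 0.484971 ≈ 0.485.

d(taxon1,taxon2) = 0.485, d(taxon1,taxon3) = 0.824, d(taxon2,taxon3) = 0.485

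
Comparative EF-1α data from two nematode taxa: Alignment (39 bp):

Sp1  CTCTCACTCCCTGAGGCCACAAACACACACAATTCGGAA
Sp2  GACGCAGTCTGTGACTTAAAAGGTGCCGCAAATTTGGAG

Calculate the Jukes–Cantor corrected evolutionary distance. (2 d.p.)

The sequences differ at 21 of 39 sites, so p = 21/39 ≈ 0.538462.
d = −(3/4) ln(1 − 4p/3) = −0.75 ln(1 − 0.717949) = −0.75 ln(0.282051)
  = −0.75 × (-1.265667) = 0.949250 substitutions/site.

0.95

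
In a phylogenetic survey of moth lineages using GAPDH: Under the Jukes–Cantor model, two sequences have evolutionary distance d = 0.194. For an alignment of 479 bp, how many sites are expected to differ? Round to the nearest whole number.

82

Invert JC69: p = (3/4)(1 − e^(−4d/3)) = 0.75 × (1 − e^(-0.258667)) = 0.75 × (1 − 0.772080) = 0.170940.
Expected differing sites = pL ≈ 0.170940 × 479 = 81.88026 ≈ 82.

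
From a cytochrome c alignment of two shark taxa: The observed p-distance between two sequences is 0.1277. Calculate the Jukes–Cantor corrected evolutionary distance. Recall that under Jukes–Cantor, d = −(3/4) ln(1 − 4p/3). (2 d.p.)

d = −(3/4) ln(1 − 4p/3) = −0.75 ln(1 − 0.170267) = −0.75 ln(0.829733)
  = −0.75 × (-0.186651) = 0.139988 substitutions/site.

0.14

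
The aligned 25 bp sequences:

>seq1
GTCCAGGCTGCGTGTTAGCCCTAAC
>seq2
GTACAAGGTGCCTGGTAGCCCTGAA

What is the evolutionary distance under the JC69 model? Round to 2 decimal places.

0.35

The sequences differ at 7 of 25 sites (3, 6, 8, 12, 15, 23, 25), so p = 7/25 = 0.28.
d = −(3/4) ln(1 − 4p/3) = −0.75 ln(1 − 0.373333) = −0.75 ln(0.626667)
  = −0.75 × (-0.467340) = 0.350505 substitutions/site.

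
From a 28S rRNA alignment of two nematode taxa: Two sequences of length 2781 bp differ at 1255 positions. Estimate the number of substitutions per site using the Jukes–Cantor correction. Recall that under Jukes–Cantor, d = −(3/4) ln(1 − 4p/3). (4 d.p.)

p = 1255/2781 ≈ 0.451277.
d = −(3/4) ln(1 − 4p/3) = −0.75 ln(1 − 0.601703) = −0.75 ln(0.398297)
  = −0.75 × (-0.920557) = 0.690418 substitutions/site.

0.6904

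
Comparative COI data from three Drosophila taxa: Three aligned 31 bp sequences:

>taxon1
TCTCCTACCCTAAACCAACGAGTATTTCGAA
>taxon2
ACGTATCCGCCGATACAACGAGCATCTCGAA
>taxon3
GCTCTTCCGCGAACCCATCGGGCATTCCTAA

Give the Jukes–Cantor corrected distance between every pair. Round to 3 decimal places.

taxon1–taxon2: 12/31 sites differ → p ≈ 0.387097, d = −0.75 ln(1 − 0.516129) = 0.544453 ≈ 0.544.
taxon1–taxon3: 11/31 sites differ → p ≈ 0.354839, d = −0.75 ln(1 − 0.473119) = 0.480585 ≈ 0.481.
taxon2–taxon3: 13/31 sites differ → p ≈ 0.419355, d = −0.75 ln(1 − 0.55914) = 0.614271 ≈ 0.614.

d(taxon1,taxon2) = 0.544, d(taxon1,taxon3) = 0.481, d(taxon2,taxon3) = 0.614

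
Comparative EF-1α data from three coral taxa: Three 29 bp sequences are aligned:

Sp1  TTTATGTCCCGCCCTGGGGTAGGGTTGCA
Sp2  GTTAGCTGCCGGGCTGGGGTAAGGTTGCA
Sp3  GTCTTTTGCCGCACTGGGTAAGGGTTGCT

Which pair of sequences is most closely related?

Sp1–Sp2: 7/29 differ, p = 0.241, d = 0.291.
Sp1–Sp3: 9/29 differ, p = 0.310, d = 0.401.
Sp2–Sp3: 10/29 differ, p = 0.345, d = 0.462.
The smallest distance is between Sp1 and Sp2.

Sp1 and Sp2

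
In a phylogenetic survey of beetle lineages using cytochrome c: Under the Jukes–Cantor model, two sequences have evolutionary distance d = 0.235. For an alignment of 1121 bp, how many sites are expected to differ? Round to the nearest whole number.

Invert JC69: p = (3/4)(1 − e^(−4d/3)) = 0.75 × (1 − e^(-0.313333)) = 0.75 × (1 − 0.731006) = 0.201746.
Expected differing sites = pL ≈ 0.201746 × 1121 = 226.157266 ≈ 226.

226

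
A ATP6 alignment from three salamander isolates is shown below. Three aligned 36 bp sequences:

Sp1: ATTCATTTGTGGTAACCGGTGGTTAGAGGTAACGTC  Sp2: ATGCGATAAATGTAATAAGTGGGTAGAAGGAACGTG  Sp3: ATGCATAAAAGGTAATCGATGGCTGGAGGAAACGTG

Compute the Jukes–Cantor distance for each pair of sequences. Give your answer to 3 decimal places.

d(Sp1,Sp2) = 0.548, d(Sp1,Sp3) = 0.392, d(Sp2,Sp3) = 0.392

Sp1–Sp2: 14/36 sites differ → p ≈ 0.388889, d = −0.75 ln(1 − 0.518519) = 0.548166 ≈ 0.548.
Sp1–Sp3: 11/36 sites differ → p ≈ 0.305556, d = −0.75 ln(1 − 0.407408) = 0.392437 ≈ 0.392.
Sp2–Sp3: 11/36 sites differ → p ≈ 0.305556, d = −0.75 ln(1 − 0.407408) = 0.392437 ≈ 0.392.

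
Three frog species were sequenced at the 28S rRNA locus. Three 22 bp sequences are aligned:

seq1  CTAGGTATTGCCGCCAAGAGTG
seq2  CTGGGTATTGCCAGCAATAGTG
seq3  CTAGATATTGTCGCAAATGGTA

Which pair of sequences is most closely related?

seq1 and seq2

seq1–seq2: 4/22 differ, p = 0.182, d = 0.208.
seq1–seq3: 6/22 differ, p = 0.273, d = 0.339.
seq2–seq3: 8/22 differ, p = 0.364, d = 0.497.
The smallest distance is between seq1 and seq2.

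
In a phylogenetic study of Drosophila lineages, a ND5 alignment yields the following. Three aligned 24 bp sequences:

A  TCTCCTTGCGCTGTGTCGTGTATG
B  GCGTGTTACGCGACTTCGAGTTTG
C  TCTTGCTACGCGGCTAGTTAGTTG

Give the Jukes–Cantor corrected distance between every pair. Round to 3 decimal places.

A–B: 11/24 sites differ → p ≈ 0.458333, d = −0.75 ln(1 − 0.611111) = 0.708346 ≈ 0.708.
A–C: 13/24 sites differ → p ≈ 0.541667, d = −0.75 ln(1 − 0.722223) = 0.960702 ≈ 0.961.
B–C: 10/24 sites differ → p ≈ 0.416667, d = −0.75 ln(1 − 0.555556) = 0.608198 ≈ 0.608.

d(A,B) = 0.708, d(A,C) = 0.961, d(B,C) = 0.608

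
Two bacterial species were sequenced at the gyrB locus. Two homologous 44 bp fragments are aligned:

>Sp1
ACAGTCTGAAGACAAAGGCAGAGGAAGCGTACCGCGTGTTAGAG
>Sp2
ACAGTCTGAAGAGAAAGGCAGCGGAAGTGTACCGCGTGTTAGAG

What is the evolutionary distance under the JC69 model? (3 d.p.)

0.071

The sequences differ at 3 of 44 sites (13, 22, 28), so p = 3/44 ≈ 0.068182.
d = −(3/4) ln(1 − 4p/3) = −0.75 ln(1 − 0.090909) = −0.75 ln(0.909091)
  = −0.75 × (-0.095310) = 0.071483 substitutions/site.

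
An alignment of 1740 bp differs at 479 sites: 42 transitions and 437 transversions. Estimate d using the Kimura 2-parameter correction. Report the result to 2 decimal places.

0.35

P = 42/1740 ≈ 0.024138 and Q = 437/1740 ≈ 0.251149.
Under the Kimura two-parameter model, d = −½ ln(1 − 2P − Q) − ¼ ln(1 − 2Q).
1 − 2P − Q = 0.700575, giving −½ ln(0.700575) = 0.177927.
1 − 2Q = 0.497702, giving −¼ ln(0.497702) = 0.174438.
d = 0.177927 + 0.174438 = 0.352365.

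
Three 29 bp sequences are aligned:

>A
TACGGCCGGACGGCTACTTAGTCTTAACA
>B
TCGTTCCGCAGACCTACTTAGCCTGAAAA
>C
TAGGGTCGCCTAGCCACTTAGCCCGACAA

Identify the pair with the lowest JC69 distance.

B and C

A–B: 11/29 differ, p = 0.379, d = 0.529.
A–C: 12/29 differ, p = 0.414, d = 0.602.
B–C: 10/29 differ, p = 0.345, d = 0.462.
The smallest distance is between B and C.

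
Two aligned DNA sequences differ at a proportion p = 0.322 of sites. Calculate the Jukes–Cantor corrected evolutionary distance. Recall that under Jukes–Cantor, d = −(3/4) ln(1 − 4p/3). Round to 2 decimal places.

d = −(3/4) ln(1 − 4p/3) = −0.75 ln(1 − 0.429333) = −0.75 ln(0.570667)
  = −0.75 × (-0.560949) = 0.420712 substitutions/site.

0.42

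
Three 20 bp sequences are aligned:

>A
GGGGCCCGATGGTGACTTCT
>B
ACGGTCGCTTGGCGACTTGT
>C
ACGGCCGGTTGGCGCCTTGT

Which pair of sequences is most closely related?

A–B: 8/20 differ, p = 0.400, d = 0.572.
A–C: 7/20 differ, p = 0.350, d = 0.471.
B–C: 3/20 differ, p = 0.150, d = 0.167.
The smallest distance is between B and C.

B and C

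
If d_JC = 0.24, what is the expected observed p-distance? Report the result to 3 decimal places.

0.205

p = (3/4)(1 − e^(−4d/3)) = 0.75 × (1 − e^(-0.32)) = 0.75 × (1 − 0.726149) = 0.205388.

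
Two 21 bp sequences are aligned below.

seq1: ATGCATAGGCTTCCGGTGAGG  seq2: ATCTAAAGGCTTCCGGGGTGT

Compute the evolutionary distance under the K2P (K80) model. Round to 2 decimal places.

Of 21 sites, 1 differences are transitions and 5 are transversions, so P = 1/21 ≈ 0.047619 and Q = 5/21 ≈ 0.238095.
Under the Kimura two-parameter model, d = −½ ln(1 − 2P − Q) − ¼ ln(1 − 2Q).
1 − 2P − Q = 0.666667, giving −½ ln(0.666667) = 0.202732.
1 − 2Q = 0.52381, giving −¼ ln(0.52381) = 0.161657.
d = 0.202732 + 0.161657 = 0.364389.

0.36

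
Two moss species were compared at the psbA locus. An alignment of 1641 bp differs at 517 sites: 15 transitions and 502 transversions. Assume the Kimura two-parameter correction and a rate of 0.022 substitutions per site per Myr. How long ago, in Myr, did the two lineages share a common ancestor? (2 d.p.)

P = 15/1641 ≈ 0.009141 and Q = 502/1641 ≈ 0.305911.
Under the Kimura two-parameter model, d = −½ ln(1 − 2P − Q) − ¼ ln(1 − 2Q).
1 − 2P − Q = 0.675807, giving −½ ln(0.675807) = 0.195924.
1 − 2Q = 0.388178, giving −¼ ln(0.388178) = 0.236573.
d = 0.195924 + 0.236573 = 0.432497.
Under a molecular clock d = 2μt, so t = d/(2μ) = 0.432497 / (2 × 0.022) = 9.83 Myr.

9.83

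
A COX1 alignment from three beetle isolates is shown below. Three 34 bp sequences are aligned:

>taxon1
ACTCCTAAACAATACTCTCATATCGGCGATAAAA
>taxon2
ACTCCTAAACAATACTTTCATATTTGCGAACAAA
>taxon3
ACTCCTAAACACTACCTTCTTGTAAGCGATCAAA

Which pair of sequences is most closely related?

taxon1–taxon2: 5/34 differ, p = 0.147, d = 0.164.
taxon1–taxon3: 8/34 differ, p = 0.235, d = 0.282.
taxon2–taxon3: 7/34 differ, p = 0.206, d = 0.241.
The smallest distance is between taxon1 and taxon2.

taxon1 and taxon2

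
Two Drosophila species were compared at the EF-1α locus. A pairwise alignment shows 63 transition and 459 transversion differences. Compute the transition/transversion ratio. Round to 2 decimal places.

0.14

R = 63/459 = 0.137254… ≈ 0.14 (to 2 d.p.).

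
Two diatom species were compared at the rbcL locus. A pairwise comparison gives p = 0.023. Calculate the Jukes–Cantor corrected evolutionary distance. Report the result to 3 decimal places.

d = −(3/4) ln(1 − 4p/3) = −0.75 ln(1 − 0.030667) = −0.75 ln(0.969333)
  = −0.75 × (-0.031147) = 0.023360 substitutions/site.

0.023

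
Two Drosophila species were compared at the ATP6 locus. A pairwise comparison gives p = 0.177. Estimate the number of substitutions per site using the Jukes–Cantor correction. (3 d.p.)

d = −(3/4) ln(1 − 4p/3) = −0.75 ln(1 − 0.236) = −0.75 ln(0.764)
  = −0.75 × (-0.269187) = 0.201890 substitutions/site.

0.202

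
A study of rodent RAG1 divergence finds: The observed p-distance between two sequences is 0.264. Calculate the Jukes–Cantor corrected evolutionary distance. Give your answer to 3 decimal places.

d = −(3/4) ln(1 − 4p/3) = −0.75 ln(1 − 0.352) = −0.75 ln(0.648)
  = −0.75 × (-0.433865) = 0.325399 substitutions/site.

0.325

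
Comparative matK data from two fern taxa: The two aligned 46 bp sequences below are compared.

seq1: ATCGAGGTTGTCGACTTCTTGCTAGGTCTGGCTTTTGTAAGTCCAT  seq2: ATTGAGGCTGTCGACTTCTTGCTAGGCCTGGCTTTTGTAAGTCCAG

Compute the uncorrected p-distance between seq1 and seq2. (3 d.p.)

The sequences differ at 4 of 46 positions (sites 3, 8, 27, 46).
p = 4/46 = 0.086956… ≈ 0.087 (to 3 d.p.).

0.087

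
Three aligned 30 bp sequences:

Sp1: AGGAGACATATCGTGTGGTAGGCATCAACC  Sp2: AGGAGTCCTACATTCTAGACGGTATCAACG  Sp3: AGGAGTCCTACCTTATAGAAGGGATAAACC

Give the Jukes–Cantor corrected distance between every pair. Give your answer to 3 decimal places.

Sp1–Sp2: 11/30 sites differ → p ≈ 0.366667, d = −0.75 ln(1 − 0.488889) = 0.503376 ≈ 0.503.
Sp1–Sp3: 9/30 sites differ → p = 0.3, d = −0.75 ln(1 − 0.4) = 0.383119 ≈ 0.383.
Sp2–Sp3: 6/30 sites differ → p = 0.2, d = −0.75 ln(1 − 0.266667) = 0.232617 ≈ 0.233.

d(Sp1,Sp2) = 0.503, d(Sp1,Sp3) = 0.383, d(Sp2,Sp3) = 0.233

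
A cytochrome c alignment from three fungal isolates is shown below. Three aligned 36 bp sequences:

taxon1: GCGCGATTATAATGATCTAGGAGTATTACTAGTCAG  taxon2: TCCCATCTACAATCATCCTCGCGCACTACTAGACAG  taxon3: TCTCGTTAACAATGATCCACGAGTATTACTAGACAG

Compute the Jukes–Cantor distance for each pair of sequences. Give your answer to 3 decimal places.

taxon1–taxon2: 14/36 sites differ → p ≈ 0.388889, d = −0.75 ln(1 − 0.518519) = 0.548166 ≈ 0.548.
taxon1–taxon3: 8/36 sites differ → p ≈ 0.222222, d = −0.75 ln(1 − 0.296296) = 0.263548 ≈ 0.264.
taxon2–taxon3: 9/36 sites differ → p = 0.25, d = −0.75 ln(1 − 0.333333) = 0.304098 ≈ 0.304.

d(taxon1,taxon2) = 0.548, d(taxon1,taxon3) = 0.264, d(taxon2,taxon3) = 0.304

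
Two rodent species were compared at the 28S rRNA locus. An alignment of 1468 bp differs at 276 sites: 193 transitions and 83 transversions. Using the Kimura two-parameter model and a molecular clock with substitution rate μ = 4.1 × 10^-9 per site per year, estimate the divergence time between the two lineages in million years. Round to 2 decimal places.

P = 193/1468 ≈ 0.131471 and Q = 83/1468 ≈ 0.05654.
Under the Kimura two-parameter model, d = −½ ln(1 − 2P − Q) − ¼ ln(1 − 2Q).
1 − 2P − Q = 0.680518, giving −½ ln(0.680518) = 0.192451.
1 − 2Q = 0.88692, giving −¼ ln(0.88692) = 0.030000.
d = 0.192451 + 0.030000 = 0.222451.
Under a molecular clock d = 2μt, so t = d/(2μ) = 0.222451 / (2 × 4.1 × 10^-9) = 27.13 million years.

27.13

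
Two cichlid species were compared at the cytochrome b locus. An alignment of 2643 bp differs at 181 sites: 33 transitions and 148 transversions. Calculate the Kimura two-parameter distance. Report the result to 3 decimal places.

P = 33/2643 ≈ 0.012486 and Q = 148/2643 ≈ 0.055997.
Under the Kimura two-parameter model, d = −½ ln(1 − 2P − Q) − ¼ ln(1 − 2Q).
1 − 2P − Q = 0.919031, giving −½ ln(0.919031) = 0.042218.
1 − 2Q = 0.888006, giving −¼ ln(0.888006) = 0.029694.
d = 0.042218 + 0.029694 = 0.071912.

0.072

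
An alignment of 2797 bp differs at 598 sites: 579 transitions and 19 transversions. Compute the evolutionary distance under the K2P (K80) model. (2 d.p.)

P = 579/2797 ≈ 0.207008 and Q = 19/2797 ≈ 0.006793.
Under the Kimura two-parameter model, d = −½ ln(1 − 2P − Q) − ¼ ln(1 − 2Q).
1 − 2P − Q = 0.579191, giving −½ ln(0.579191) = 0.273061.
1 − 2Q = 0.986414, giving −¼ ln(0.986414) = 0.003420.
d = 0.273061 + 0.003420 = 0.276481.

0.28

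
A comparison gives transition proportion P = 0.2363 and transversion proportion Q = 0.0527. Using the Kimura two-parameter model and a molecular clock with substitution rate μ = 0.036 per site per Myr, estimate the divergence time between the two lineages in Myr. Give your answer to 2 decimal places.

5.56

Under the Kimura two-parameter model, d = −½ ln(1 − 2P − Q) − ¼ ln(1 − 2Q).
1 − 2P − Q = 0.4747, giving −½ ln(0.4747) = 0.372536.
1 − 2Q = 0.8946, giving −¼ ln(0.8946) = 0.027845.
d = 0.372536 + 0.027845 = 0.400381.
Under a molecular clock d = 2μt, so t = d/(2μ) = 0.400381 / (2 × 0.036) = 5.56 Myr.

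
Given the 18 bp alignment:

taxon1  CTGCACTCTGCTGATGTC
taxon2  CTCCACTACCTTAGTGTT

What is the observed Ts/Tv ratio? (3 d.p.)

Transitions are A↔G and C↔T; transversions are all other mismatches.
Transitions: 5. Transversions: 3.
R = 5/3 = 1.666666… ≈ 1.667 (to 3 d.p.).

1.667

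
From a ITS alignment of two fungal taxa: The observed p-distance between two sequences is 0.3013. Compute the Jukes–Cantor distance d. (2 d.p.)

0.39

d = −(3/4) ln(1 − 4p/3) = −0.75 ln(1 − 0.401733) = −0.75 ln(0.598267)
  = −0.75 × (-0.513718) = 0.385289 substitutions/site.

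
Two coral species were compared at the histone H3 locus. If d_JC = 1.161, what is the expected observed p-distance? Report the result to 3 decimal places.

p = (3/4)(1 − e^(−4d/3)) = 0.75 × (1 − e^(-1.548)) = 0.75 × (1 − 0.212673) = 0.590495.

0.590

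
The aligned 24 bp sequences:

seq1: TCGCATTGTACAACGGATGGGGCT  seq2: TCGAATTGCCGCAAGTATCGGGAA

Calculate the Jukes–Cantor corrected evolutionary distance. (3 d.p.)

The sequences differ at 10 of 24 sites (4, 9, 10, 11, 12, 14, 16, 19, 23, 24), so p = 10/24 ≈ 0.416667.
d = −(3/4) ln(1 − 4p/3) = −0.75 ln(1 − 0.555556) = −0.75 ln(0.444444)
  = −0.75 × (-0.810931) = 0.608198 substitutions/site.

0.608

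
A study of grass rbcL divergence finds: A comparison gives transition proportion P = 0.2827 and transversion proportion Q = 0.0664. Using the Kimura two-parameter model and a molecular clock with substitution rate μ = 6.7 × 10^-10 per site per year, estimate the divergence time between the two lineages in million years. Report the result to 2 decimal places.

399.39

Under the Kimura two-parameter model, d = −½ ln(1 − 2P − Q) − ¼ ln(1 − 2Q).
1 − 2P − Q = 0.3682, giving −½ ln(0.3682) = 0.499565.
1 − 2Q = 0.8672, giving −¼ ln(0.8672) = 0.035621.
d = 0.499565 + 0.035621 = 0.535186.
Under a molecular clock d = 2μt, so t = d/(2μ) = 0.535186 / (2 × 6.7 × 10^-10) = 399.39 million years.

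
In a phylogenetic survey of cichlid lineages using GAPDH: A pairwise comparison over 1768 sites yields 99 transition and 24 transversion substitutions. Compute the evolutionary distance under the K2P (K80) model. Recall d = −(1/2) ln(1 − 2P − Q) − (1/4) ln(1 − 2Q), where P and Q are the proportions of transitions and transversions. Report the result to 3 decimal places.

P = 99/1768 ≈ 0.055995 and Q = 24/1768 ≈ 0.013575.
Under the Kimura two-parameter model, d = −½ ln(1 − 2P − Q) − ¼ ln(1 − 2Q).
1 − 2P − Q = 0.874435, giving −½ ln(0.874435) = 0.067089.
1 − 2Q = 0.97285, giving −¼ ln(0.97285) = 0.006881.
d = 0.067089 + 0.006881 = 0.073970.

0.074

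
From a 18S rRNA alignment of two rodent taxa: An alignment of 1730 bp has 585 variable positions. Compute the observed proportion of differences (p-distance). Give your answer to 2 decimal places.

0.34

p = 585/1730 = 0.338150… ≈ 0.34 (to 2 d.p.).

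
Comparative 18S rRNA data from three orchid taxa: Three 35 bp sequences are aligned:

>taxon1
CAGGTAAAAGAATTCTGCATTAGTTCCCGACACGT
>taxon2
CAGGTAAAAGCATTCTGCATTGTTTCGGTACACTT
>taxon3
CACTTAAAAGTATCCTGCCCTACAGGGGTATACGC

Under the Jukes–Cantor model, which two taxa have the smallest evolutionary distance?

taxon1 and taxon2

taxon1–taxon2: 7/35 differ, p = 0.200, d = 0.233.
taxon1–taxon3: 15/35 differ, p = 0.429, d = 0.635.
taxon2–taxon3: 14/35 differ, p = 0.400, d = 0.572.
The smallest distance is between taxon1 and taxon2.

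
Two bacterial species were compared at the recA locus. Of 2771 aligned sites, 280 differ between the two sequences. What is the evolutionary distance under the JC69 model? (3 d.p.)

p = 280/2771 ≈ 0.101047.
d = −(3/4) ln(1 − 4p/3) = −0.75 ln(1 − 0.134729) = −0.75 ln(0.865271)
  = −0.75 × (-0.144713) = 0.108535 substitutions/site.

0.109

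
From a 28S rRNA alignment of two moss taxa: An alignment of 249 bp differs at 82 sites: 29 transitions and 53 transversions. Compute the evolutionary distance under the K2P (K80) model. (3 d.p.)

P = 29/249 ≈ 0.116466 and Q = 53/249 ≈ 0.212851.
Under the Kimura two-parameter model, d = −½ ln(1 − 2P − Q) − ¼ ln(1 − 2Q).
1 − 2P − Q = 0.554217, giving −½ ln(0.554217) = 0.295099.
1 − 2Q = 0.574298, giving −¼ ln(0.574298) = 0.138652.
d = 0.295099 + 0.138652 = 0.433751.

0.434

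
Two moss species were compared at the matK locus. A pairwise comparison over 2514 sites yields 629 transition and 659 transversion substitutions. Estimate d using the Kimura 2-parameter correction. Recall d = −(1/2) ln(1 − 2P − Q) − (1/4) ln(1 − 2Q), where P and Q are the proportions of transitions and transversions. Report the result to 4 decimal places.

0.9046

P = 629/2514 ≈ 0.250199 and Q = 659/2514 ≈ 0.262132.
Under the Kimura two-parameter model, d = −½ ln(1 − 2P − Q) − ¼ ln(1 − 2Q).
1 − 2P − Q = 0.23747, giving −½ ln(0.23747) = 0.718857.
1 − 2Q = 0.475736, giving −¼ ln(0.475736) = 0.185723.
d = 0.718857 + 0.185723 = 0.904580.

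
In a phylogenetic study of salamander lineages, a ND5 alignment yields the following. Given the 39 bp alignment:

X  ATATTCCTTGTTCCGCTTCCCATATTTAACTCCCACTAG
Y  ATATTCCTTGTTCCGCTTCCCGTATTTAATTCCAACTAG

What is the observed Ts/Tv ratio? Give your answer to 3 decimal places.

2.000

Transitions are A↔G and C↔T; transversions are all other mismatches.
Transitions: 2. Transversions: 1.
R = 2/1 = 2.000.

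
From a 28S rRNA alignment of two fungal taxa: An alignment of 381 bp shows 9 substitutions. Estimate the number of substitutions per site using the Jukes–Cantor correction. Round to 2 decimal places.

0.02

p = 9/381 ≈ 0.023622.
d = −(3/4) ln(1 − 4p/3) = −0.75 ln(1 − 0.031496) = −0.75 ln(0.968504)
  = −0.75 × (-0.032003) = 0.024002 substitutions/site.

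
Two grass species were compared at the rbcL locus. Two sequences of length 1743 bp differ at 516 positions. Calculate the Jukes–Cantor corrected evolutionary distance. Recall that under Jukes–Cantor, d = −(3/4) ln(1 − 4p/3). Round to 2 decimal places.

0.38

p = 516/1743 ≈ 0.296041.
d = −(3/4) ln(1 − 4p/3) = −0.75 ln(1 − 0.394721) = −0.75 ln(0.605279)
  = −0.75 × (-0.502066) = 0.376550 substitutions/site.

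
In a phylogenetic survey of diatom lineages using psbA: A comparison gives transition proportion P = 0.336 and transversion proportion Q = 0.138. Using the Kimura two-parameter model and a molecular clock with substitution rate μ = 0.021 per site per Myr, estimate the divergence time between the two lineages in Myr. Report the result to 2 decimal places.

Under the Kimura two-parameter model, d = −½ ln(1 − 2P − Q) − ¼ ln(1 − 2Q).
1 − 2P − Q = 0.19, giving −½ ln(0.19) = 0.830366.
1 − 2Q = 0.724, giving −¼ ln(0.724) = 0.080741.
d = 0.830366 + 0.080741 = 0.911107.
Under a molecular clock d = 2μt, so t = d/(2μ) = 0.911107 / (2 × 0.021) = 21.69 Myr.

21.69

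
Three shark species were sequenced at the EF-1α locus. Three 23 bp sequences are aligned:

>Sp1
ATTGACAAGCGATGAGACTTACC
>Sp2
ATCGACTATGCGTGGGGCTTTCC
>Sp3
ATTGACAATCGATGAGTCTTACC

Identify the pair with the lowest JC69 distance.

Sp1 and Sp3

Sp1–Sp2: 9/23 differ, p = 0.391, d = 0.553.
Sp1–Sp3: 2/23 differ, p = 0.087, d = 0.092.
Sp2–Sp3: 8/23 differ, p = 0.348, d = 0.467.
The smallest distance is between Sp1 and Sp3.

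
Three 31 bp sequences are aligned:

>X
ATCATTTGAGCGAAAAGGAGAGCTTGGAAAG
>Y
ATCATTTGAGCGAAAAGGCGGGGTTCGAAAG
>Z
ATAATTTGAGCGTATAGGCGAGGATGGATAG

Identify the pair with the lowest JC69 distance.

X–Y: 4/31 differ, p = 0.129, d = 0.142.
X–Z: 7/31 differ, p = 0.226, d = 0.269.
Y–Z: 7/31 differ, p = 0.226, d = 0.269.
The smallest distance is between X and Y.

X and Y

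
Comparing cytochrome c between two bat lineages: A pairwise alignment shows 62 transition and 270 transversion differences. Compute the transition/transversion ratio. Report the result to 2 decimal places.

R = 62/270 = 0.229629… ≈ 0.23 (to 2 d.p.).

0.23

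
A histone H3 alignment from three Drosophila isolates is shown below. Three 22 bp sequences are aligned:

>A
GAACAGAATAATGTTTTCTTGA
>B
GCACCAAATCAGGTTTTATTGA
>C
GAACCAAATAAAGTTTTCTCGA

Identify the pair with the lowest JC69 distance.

A and C

A–B: 6/22 differ, p = 0.273, d = 0.339.
A–C: 4/22 differ, p = 0.182, d = 0.208.
B–C: 5/22 differ, p = 0.227, d = 0.271.
The smallest distance is between A and C.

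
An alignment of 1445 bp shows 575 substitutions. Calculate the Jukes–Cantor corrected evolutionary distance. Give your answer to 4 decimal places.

p = 575/1445 ≈ 0.397924.
d = −(3/4) ln(1 − 4p/3) = −0.75 ln(1 − 0.530565) = −0.75 ln(0.469435)
  = −0.75 × (-0.756225) = 0.567169 substitutions/site.

0.5672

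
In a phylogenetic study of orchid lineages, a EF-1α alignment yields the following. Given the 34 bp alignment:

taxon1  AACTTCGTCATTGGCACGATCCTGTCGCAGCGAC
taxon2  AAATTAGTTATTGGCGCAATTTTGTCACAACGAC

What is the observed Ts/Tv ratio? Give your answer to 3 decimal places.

3.500

Transitions are A↔G and C↔T; transversions are all other mismatches.
Transitions: 7. Transversions: 2.
R = 7/2 = 3.500.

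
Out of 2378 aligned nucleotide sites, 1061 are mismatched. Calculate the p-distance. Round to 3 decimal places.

0.446

p = 1061/2378 = 0.446173… ≈ 0.446 (to 3 d.p.).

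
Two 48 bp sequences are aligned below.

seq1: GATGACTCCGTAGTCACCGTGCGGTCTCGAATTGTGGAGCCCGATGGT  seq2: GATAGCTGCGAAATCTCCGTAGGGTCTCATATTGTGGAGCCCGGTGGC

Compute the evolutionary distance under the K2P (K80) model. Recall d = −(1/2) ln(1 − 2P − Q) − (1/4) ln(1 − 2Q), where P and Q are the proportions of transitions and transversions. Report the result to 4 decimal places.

0.3104

Of 48 sites, 7 differences are transitions and 5 are transversions, so P = 7/48 ≈ 0.145833 and Q = 5/48 ≈ 0.104167.
Under the Kimura two-parameter model, d = −½ ln(1 − 2P − Q) − ¼ ln(1 − 2Q).
1 − 2P − Q = 0.604167, giving −½ ln(0.604167) = 0.251952.
1 − 2Q = 0.791666, giving −¼ ln(0.791666) = 0.058404.
d = 0.251952 + 0.058404 = 0.310356.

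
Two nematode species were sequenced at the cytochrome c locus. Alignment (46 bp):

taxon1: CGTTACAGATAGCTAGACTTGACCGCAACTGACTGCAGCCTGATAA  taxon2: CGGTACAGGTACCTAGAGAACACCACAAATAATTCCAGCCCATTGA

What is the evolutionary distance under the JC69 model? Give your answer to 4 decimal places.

0.4674

The sequences differ at 16 of 46 sites, so p = 16/46 ≈ 0.347826.
d = −(3/4) ln(1 − 4p/3) = −0.75 ln(1 − 0.463768) = −0.75 ln(0.536232)
  = −0.75 × (-0.623188) = 0.467391 substitutions/site.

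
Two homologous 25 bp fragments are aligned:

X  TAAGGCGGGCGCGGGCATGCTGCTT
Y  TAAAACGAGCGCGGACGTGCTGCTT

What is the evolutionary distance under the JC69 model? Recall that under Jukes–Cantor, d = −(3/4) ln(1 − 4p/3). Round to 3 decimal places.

0.233

The sequences differ at 5 of 25 sites (4, 5, 8, 15, 17), so p = 5/25 = 0.2.
d = −(3/4) ln(1 − 4p/3) = −0.75 ln(1 − 0.266667) = −0.75 ln(0.733333)
  = −0.75 × (-0.310155) = 0.232616 substitutions/site.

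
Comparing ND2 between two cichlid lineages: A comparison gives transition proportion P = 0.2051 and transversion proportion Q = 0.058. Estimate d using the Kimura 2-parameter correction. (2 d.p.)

0.35

Under the Kimura two-parameter model, d = −½ ln(1 − 2P − Q) − ¼ ln(1 − 2Q).
1 − 2P − Q = 0.5318, giving −½ ln(0.5318) = 0.315744.
1 − 2Q = 0.884, giving −¼ ln(0.884) = 0.030825.
d = 0.315744 + 0.030825 = 0.346569.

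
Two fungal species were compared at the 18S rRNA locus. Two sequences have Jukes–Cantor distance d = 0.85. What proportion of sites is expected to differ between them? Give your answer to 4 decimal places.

0.5085

p = (3/4)(1 − e^(−4d/3)) = 0.75 × (1 − e^(-1.133333)) = 0.75 × (1 − 0.321958) = 0.508532.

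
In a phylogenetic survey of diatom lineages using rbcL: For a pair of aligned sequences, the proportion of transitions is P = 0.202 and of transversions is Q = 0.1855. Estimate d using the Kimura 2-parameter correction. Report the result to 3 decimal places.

Under the Kimura two-parameter model, d = −½ ln(1 − 2P − Q) − ¼ ln(1 − 2Q).
1 − 2P − Q = 0.4105, giving −½ ln(0.4105) = 0.445190.
1 − 2Q = 0.629, giving −¼ ln(0.629) = 0.115906.
d = 0.445190 + 0.115906 = 0.561096.

0.561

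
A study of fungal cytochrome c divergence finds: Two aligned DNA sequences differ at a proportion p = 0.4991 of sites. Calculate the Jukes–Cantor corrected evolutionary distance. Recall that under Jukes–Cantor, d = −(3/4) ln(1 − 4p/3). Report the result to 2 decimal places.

0.82

d = −(3/4) ln(1 − 4p/3) = −0.75 ln(1 − 0.665467) = −0.75 ln(0.334533)
  = −0.75 × (-1.095020) = 0.821265 substitutions/site.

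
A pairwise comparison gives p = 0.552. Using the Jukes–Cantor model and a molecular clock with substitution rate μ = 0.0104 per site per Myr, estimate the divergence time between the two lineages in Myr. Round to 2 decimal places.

48.02

d = −(3/4) ln(1 − 4p/3) = −0.75 ln(1 − 0.736) = −0.75 ln(0.264)
  = −0.75 × (-1.331806) = 0.998855 substitutions/site.
Under a molecular clock d = 2μt, so t = d/(2μ) = 0.998855 / (2 × 0.0104) = 48.02 Myr.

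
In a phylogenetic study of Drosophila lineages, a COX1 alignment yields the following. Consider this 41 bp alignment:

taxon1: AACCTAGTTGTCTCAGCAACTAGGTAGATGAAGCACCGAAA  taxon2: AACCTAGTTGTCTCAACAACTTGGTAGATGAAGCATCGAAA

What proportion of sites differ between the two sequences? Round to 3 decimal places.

0.073

The sequences differ at 3 of 41 positions (sites 16, 22, 36).
p = 3/41 = 0.073170… ≈ 0.073 (to 3 d.p.).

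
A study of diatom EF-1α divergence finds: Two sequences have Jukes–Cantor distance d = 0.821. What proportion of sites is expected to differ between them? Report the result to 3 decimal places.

0.499

p = (3/4)(1 − e^(−4d/3)) = 0.75 × (1 − e^(-1.094667)) = 0.75 × (1 − 0.334651) = 0.499012.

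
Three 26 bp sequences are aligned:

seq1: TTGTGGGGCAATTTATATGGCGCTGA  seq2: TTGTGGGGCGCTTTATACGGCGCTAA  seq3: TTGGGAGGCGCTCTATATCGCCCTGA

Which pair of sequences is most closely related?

seq1–seq2: 4/26 differ, p = 0.154, d = 0.172.
seq1–seq3: 7/26 differ, p = 0.269, d = 0.334.
seq2–seq3: 7/26 differ, p = 0.269, d = 0.334.
The smallest distance is between seq1 and seq2.

seq1 and seq2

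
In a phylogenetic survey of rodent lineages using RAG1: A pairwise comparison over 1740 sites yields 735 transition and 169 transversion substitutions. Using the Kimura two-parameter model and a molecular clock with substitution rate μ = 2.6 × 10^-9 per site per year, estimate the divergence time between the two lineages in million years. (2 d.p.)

284.09

P = 735/1740 ≈ 0.422414 and Q = 169/1740 ≈ 0.097126.
Under the Kimura two-parameter model, d = −½ ln(1 − 2P − Q) − ¼ ln(1 − 2Q).
1 − 2P − Q = 0.058046, giving −½ ln(0.058046) = 1.423260.
1 − 2Q = 0.805748, giving −¼ ln(0.805748) = 0.053996.
d = 1.423260 + 0.053996 = 1.477256.
Under a molecular clock d = 2μt, so t = d/(2μ) = 1.477256 / (2 × 2.6 × 10^-9) = 284.09 million years.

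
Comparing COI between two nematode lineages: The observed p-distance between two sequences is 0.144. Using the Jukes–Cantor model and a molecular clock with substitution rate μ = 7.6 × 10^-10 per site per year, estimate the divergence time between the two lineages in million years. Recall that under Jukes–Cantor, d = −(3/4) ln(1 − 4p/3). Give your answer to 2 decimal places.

105.19

d = −(3/4) ln(1 − 4p/3) = −0.75 ln(1 − 0.192) = −0.75 ln(0.808)
  = −0.75 × (-0.213193) = 0.159895 substitutions/site.
Under a molecular clock d = 2μt, so t = d/(2μ) = 0.159895 / (2 × 7.6 × 10^-10) = 105.19 million years.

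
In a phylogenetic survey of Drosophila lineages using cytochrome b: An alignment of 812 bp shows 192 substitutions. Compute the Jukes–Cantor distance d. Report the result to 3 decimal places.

p = 192/812 ≈ 0.236453.
d = −(3/4) ln(1 − 4p/3) = −0.75 ln(1 − 0.315271) = −0.75 ln(0.684729)
  = −0.75 × (-0.378732) = 0.284049 substitutions/site.

0.284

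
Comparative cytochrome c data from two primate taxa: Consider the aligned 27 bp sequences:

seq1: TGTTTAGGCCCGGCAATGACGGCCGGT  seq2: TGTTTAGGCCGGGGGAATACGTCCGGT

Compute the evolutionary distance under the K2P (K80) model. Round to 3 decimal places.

Of 27 sites, 1 differences are transitions and 5 are transversions, so P = 1/27 ≈ 0.037037 and Q = 5/27 ≈ 0.185185.
Under the Kimura two-parameter model, d = −½ ln(1 − 2P − Q) − ¼ ln(1 − 2Q).
1 − 2P − Q = 0.740741, giving −½ ln(0.740741) = 0.150052.
1 − 2Q = 0.62963, giving −¼ ln(0.62963) = 0.115656.
d = 0.150052 + 0.115656 = 0.265708.

0.266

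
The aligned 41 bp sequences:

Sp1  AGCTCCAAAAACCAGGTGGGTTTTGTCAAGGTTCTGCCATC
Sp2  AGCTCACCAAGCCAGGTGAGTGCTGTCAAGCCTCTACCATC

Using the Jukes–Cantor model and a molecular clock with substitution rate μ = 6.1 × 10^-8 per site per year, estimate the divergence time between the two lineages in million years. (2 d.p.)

2.42

The sequences differ at 10 of 41 sites (6, 7, 8, 11, 19, 22, 23, 31, 32, 36), so p = 10/41 ≈ 0.243902.
d = −(3/4) ln(1 − 4p/3) = −0.75 ln(1 − 0.325203) = −0.75 ln(0.674797)
  = −0.75 × (-0.393343) = 0.295007 substitutions/site.
Under a molecular clock d = 2μt, so t = d/(2μ) = 0.295007 / (2 × 6.1 × 10^-8) = 2.42 million years.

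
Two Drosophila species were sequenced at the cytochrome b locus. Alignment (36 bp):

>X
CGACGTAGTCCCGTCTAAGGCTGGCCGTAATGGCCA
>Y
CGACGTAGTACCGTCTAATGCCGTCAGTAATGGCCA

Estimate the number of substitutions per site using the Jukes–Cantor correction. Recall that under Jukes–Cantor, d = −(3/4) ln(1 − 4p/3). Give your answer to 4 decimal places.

0.1536

The sequences differ at 5 of 36 sites (10, 19, 22, 24, 26), so p = 5/36 ≈ 0.138889.
d = −(3/4) ln(1 − 4p/3) = −0.75 ln(1 − 0.185185) = −0.75 ln(0.814815)
  = −0.75 × (-0.204794) = 0.153596 substitutions/site.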